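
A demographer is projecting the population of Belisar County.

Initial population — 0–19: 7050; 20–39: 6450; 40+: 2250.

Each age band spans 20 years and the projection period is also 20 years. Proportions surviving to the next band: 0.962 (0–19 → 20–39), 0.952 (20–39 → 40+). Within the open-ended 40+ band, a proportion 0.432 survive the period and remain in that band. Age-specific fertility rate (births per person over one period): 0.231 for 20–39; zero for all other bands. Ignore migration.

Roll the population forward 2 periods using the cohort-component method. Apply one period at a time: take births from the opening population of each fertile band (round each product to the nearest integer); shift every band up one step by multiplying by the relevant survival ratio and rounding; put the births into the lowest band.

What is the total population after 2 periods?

Let band 1 be 0–19 through band 3 = 40+.
After projecting period 1:
Births: 6450 × 0.231 = 1490
Band 2: 7050 × 0.962 = 6782
Band 3: 6450 × 0.952 + 2250 × 0.432 = 6140 + 972 = 7112
Giving 1490 / 6782 / 7112.
After projecting period 2:
Births: 6782 × 0.231 = 1567
Band 2: 1490 × 0.962 = 1433
Band 3: 6782 × 0.952 + 7112 × 0.432 = 6456 + 3072 = 9528
Giving 1567 / 1433 / 9528.
Total after period 2: 1567 + 1433 + 9528 = 12528

12528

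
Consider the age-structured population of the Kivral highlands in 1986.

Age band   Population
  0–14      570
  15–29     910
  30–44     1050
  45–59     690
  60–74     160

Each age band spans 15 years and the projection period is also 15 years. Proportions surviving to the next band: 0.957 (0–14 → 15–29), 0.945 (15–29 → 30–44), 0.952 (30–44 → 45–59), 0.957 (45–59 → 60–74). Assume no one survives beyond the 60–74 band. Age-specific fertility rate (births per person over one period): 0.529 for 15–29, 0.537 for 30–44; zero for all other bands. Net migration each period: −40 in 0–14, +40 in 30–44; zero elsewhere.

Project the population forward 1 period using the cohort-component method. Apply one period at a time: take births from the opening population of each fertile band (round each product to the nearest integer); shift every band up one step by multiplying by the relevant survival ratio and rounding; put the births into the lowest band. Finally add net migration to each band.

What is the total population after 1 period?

4110

Period 1.
Births: 910 × 0.529 = 481, 1050 × 0.537 = 564 ⇒ total 1045
15–29: 570 × 0.957 = 545
30–44: 910 × 0.945 = 860
45–59: 1050 × 0.952 = 1000
60–74: 690 × 0.957 = 660
Net migration: 0–14 − 40 → 1005; 30–44 + 40 → 900
Population now: 0–14=1005, 15–29=545, 30–44=900, 45–59=1000, 60–74=660
Total after period 1: 1005 + 545 + 900 + 1000 + 660 = 4110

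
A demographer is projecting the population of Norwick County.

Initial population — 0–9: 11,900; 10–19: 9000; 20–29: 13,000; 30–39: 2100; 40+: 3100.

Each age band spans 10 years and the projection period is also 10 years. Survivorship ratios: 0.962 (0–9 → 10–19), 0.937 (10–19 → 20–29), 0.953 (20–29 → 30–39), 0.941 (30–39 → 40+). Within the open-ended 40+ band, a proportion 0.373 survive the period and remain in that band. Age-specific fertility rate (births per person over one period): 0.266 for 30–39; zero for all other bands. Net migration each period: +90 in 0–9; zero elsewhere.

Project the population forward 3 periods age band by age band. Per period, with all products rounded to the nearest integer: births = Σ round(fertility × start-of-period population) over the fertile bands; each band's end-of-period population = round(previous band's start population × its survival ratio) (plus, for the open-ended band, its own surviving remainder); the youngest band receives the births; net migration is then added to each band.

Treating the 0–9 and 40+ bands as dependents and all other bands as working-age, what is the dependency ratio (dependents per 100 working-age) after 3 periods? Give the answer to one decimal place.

(Bands numbered youngest = 1 to oldest = 5.)
— Period 1 —
Births: 2100 * 0.266 = 559
Band 2: 11900 * 0.962 = 11448
Band 3: 9000 * 0.937 = 8433
Band 4: 13000 * 0.953 = 12389
Band 5: 2100 * 0.941 + 3100 * 0.373 = 1976 + 1156 = 3132
Net migration: Band 1 + 90 → 649
→ [649, 11448, 8433, 12389, 3132]
— Period 2 —
Births: 12389 * 0.266 = 3295
Band 2: 649 * 0.962 = 624
Band 3: 11448 * 0.937 = 10727
Band 4: 8433 * 0.953 = 8037
Band 5: 12389 * 0.941 + 3132 * 0.373 = 11658 + 1168 = 12826
Net migration: Band 1 + 90 → 3385
→ [3385, 624, 10727, 8037, 12826]
— Period 3 —
Births: 8037 * 0.266 = 2138
Band 2: 3385 * 0.962 = 3256
Band 3: 624 * 0.937 = 585
Band 4: 10727 * 0.953 = 10223
Band 5: 8037 * 0.941 + 12826 * 0.373 = 7563 + 4784 = 12347
Net migration: Band 1 + 90 → 2228
→ [2228, 3256, 585, 10223, 12347]
Dependents (band 0–9 + band 40+) = 2228 + 12347 = 14575; working-age = 14064; ratio = 14575/14064 × 100 = 103.6

103.6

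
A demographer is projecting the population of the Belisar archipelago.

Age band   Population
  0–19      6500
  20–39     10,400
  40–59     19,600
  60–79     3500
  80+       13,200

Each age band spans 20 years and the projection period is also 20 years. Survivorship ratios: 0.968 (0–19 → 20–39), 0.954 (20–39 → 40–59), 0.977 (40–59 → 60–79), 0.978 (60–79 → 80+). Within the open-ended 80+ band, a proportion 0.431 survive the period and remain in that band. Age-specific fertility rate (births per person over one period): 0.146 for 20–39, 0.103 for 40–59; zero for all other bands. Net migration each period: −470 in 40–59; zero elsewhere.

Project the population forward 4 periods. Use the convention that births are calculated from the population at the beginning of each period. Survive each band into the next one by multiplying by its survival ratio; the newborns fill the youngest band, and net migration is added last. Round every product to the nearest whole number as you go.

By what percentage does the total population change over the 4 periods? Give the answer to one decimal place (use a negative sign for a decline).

Numbering the bands 1..5 from youngest to oldest:
After projecting period 1:
Births: 10400 * 0.146 = 1518  |  19600 * 0.103 = 2019 → 3537
Band 2: 6500 * 0.968 = 6292
Band 3: 10400 * 0.954 = 9922
Band 4: 19600 * 0.977 = 19149
Band 5: 3500 * 0.978 + 13200 * 0.431 = 3423 + 5689 = 9112
Net migration: Band 3 − 470 → 9452
Giving 3537 / 6292 / 9452 / 19149 / 9112.
After projecting period 2:
Births: 6292 * 0.146 = 919  |  9452 * 0.103 = 974 → 1893
Band 2: 3537 * 0.968 = 3424
Band 3: 6292 * 0.954 = 6003
Band 4: 9452 * 0.977 = 9235
Band 5: 19149 * 0.978 + 9112 * 0.431 = 18728 + 3927 = 22655
Net migration: Band 3 − 470 → 5533
Giving 1893 / 3424 / 5533 / 9235 / 22655.
After projecting period 3:
Births: 3424 * 0.146 = 500  |  5533 * 0.103 = 570 → 1070
Band 2: 1893 * 0.968 = 1832
Band 3: 3424 * 0.954 = 3266
Band 4: 5533 * 0.977 = 5406
Band 5: 9235 * 0.978 + 22655 * 0.431 = 9032 + 9764 = 18796
Net migration: Band 3 − 470 → 2796
Giving 1070 / 1832 / 2796 / 5406 / 18796.
After projecting period 4:
Births: 1832 * 0.146 = 267  |  2796 * 0.103 = 288 → 555
Band 2: 1070 * 0.968 = 1036
Band 3: 1832 * 0.954 = 1748
Band 4: 2796 * 0.977 = 2732
Band 5: 5406 * 0.978 + 18796 * 0.431 = 5287 + 8101 = 13388
Net migration: Band 3 − 470 → 1278
Giving 555 / 1036 / 1278 / 2732 / 13388.
Total: 53200 → 18989; change = -34211; percentage change = -64.3%

-64.3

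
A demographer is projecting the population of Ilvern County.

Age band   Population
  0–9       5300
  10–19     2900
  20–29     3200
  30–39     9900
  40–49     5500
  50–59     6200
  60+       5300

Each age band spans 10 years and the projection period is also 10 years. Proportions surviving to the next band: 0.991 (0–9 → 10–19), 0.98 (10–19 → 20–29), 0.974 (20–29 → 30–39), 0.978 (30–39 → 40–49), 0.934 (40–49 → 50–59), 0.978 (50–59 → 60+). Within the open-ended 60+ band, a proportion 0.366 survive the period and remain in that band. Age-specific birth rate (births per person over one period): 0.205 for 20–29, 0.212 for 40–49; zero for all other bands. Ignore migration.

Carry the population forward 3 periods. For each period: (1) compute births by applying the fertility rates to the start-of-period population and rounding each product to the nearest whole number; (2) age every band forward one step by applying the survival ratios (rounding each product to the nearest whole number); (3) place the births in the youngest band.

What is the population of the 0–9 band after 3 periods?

1701

Numbering the groups 1..7 from youngest to oldest:
Period 1.
Births: 3200 * 0.205 = 656  |  5500 * 0.212 = 1166 ⇒ total 1822
Group 2: 5300 * 0.991 = 5252
Group 3: 2900 * 0.98 = 2842
Group 4: 3200 * 0.974 = 3117
Group 5: 9900 * 0.978 = 9682
Group 6: 5500 * 0.934 = 5137
Group 7: 6200 * 0.978 + 5300 * 0.366 = 6064 + 1940 = 8004
End of period: [1822, 5252, 2842, 3117, 9682, 5137, 8004]
Period 2.
Births: 2842 * 0.205 = 583  |  9682 * 0.212 = 2053 ⇒ total 2636
Group 2: 1822 * 0.991 = 1806
Group 3: 5252 * 0.98 = 5147
Group 4: 2842 * 0.974 = 2768
Group 5: 3117 * 0.978 = 3048
Group 6: 9682 * 0.934 = 9043
Group 7: 5137 * 0.978 + 8004 * 0.366 = 5024 + 2929 = 7953
End of period: [2636, 1806, 5147, 2768, 3048, 9043, 7953]
Period 3.
Births: 5147 * 0.205 = 1055  |  3048 * 0.212 = 646 ⇒ total 1701
Group 2: 2636 * 0.991 = 2612
Group 3: 1806 * 0.98 = 1770
Group 4: 5147 * 0.974 = 5013
Group 5: 2768 * 0.978 = 2707
Group 6: 3048 * 0.934 = 2847
Group 7: 9043 * 0.978 + 7953 * 0.366 = 8844 + 2911 = 11755
End of period: [1701, 2612, 1770, 5013, 2707, 2847, 11755]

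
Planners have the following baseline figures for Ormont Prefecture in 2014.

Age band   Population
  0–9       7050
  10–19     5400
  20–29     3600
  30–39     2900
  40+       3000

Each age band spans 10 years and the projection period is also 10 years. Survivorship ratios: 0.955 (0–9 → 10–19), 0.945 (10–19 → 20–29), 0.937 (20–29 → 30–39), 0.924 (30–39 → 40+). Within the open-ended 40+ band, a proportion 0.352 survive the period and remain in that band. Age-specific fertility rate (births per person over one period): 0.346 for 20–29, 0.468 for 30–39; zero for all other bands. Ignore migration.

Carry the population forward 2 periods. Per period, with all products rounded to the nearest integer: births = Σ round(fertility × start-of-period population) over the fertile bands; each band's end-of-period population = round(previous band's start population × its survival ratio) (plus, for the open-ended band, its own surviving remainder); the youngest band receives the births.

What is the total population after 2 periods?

Numbering the bands 1..5 from youngest to oldest:
Period 1.
Births: 3600 × 0.346 = 1246  |  2900 × 0.468 = 1357 → 2603
Band 2: 7050 × 0.955 = 6733
Band 3: 5400 × 0.945 = 5103
Band 4: 3600 × 0.937 = 3373
Band 5: 2900 × 0.924 + 3000 × 0.352 = 2680 + 1056 = 3736
Giving 2603 / 6733 / 5103 / 3373 / 3736.
Period 2.
Births: 5103 × 0.346 = 1766  |  3373 × 0.468 = 1579 → 3345
Band 2: 2603 × 0.955 = 2486
Band 3: 6733 × 0.945 = 6363
Band 4: 5103 × 0.937 = 4782
Band 5: 3373 × 0.924 + 3736 × 0.352 = 3117 + 1315 = 4432
Giving 3345 / 2486 / 6363 / 4782 / 4432.
Total after period 2: 3345 + 2486 + 6363 + 4782 + 4432 = 21408

21408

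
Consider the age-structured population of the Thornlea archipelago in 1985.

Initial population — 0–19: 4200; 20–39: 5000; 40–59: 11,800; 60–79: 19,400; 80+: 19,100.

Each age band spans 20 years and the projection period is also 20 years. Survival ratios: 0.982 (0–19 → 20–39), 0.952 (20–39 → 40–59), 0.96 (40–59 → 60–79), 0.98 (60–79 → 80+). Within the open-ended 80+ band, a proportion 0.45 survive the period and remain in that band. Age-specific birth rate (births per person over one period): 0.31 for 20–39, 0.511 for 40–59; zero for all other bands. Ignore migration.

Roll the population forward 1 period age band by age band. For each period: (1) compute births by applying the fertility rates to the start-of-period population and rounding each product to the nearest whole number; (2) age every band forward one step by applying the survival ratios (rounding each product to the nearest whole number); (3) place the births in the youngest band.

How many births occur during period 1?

Let group 1 be 0–19 through group 5 = 80+.
Period 1:
Births: 5000 × 0.31 = 1550  |  11800 × 0.511 = 6030 — total 7580
Group 2: 4200 × 0.982 = 4124
Group 3: 5000 × 0.952 = 4760
Group 4: 11800 × 0.96 = 11328
Group 5: 19400 × 0.98 + 19100 × 0.45 = 19012 + 8595 = 27607
→ [7580, 4124, 4760, 11328, 27607]

7580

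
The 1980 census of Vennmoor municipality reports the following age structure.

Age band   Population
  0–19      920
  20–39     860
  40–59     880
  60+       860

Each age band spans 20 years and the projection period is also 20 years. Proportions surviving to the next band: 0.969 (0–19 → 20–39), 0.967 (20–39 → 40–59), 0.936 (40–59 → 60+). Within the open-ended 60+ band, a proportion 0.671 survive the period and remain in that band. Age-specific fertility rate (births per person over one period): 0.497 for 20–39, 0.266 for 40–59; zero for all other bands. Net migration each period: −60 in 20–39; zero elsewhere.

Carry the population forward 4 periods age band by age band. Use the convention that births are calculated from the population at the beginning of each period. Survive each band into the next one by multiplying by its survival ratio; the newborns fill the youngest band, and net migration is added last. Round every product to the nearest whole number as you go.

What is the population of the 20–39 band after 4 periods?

427

[period 1]
Births: 860 × 0.497 = 427 ; 880 × 0.266 = 234 — total 661
20–39: 920 × 0.969 = 891
40–59: 860 × 0.967 = 832
60+: 880 × 0.936 + 860 × 0.671 = 824 + 577 = 1401
Net migration: 20–39 − 60 → 831
End of period: [661, 831, 832, 1401]
[period 2]
Births: 831 × 0.497 = 413 ; 832 × 0.266 = 221 — total 634
20–39: 661 × 0.969 = 641
40–59: 831 × 0.967 = 804
60+: 832 × 0.936 + 1401 × 0.671 = 779 + 940 = 1719
Net migration: 20–39 − 60 → 581
End of period: [634, 581, 804, 1719]
[period 3]
Births: 581 × 0.497 = 289 ; 804 × 0.266 = 214 — total 503
20–39: 634 × 0.969 = 614
40–59: 581 × 0.967 = 562
60+: 804 × 0.936 + 1719 × 0.671 = 753 + 1153 = 1906
Net migration: 20–39 − 60 → 554
End of period: [503, 554, 562, 1906]
[period 4]
Births: 554 × 0.497 = 275 ; 562 × 0.266 = 149 — total 424
20–39: 503 × 0.969 = 487
40–59: 554 × 0.967 = 536
60+: 562 × 0.936 + 1906 × 0.671 = 526 + 1279 = 1805
Net migration: 20–39 − 60 → 427
End of period: [424, 427, 536, 1805]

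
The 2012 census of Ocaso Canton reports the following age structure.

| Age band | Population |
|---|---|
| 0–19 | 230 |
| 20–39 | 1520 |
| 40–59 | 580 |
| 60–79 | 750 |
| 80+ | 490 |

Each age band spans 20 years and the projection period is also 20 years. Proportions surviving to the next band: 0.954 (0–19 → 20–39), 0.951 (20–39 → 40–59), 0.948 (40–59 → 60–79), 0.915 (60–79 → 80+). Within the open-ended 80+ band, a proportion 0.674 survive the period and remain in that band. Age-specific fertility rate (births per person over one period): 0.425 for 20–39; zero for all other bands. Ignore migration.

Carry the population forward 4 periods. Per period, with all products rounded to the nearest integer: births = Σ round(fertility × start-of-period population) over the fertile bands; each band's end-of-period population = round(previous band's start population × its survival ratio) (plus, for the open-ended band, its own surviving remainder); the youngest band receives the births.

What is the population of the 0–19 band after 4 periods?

Period 1.
Births: 1520 * 0.425 = 646
20–39: 230 * 0.954 = 219
40–59: 1520 * 0.951 = 1446
60–79: 580 * 0.948 = 550
80+: 750 * 0.915 + 490 * 0.674 = 686 + 330 = 1016
End of period: [646, 219, 1446, 550, 1016]
Period 2.
Births: 219 * 0.425 = 93
20–39: 646 * 0.954 = 616
40–59: 219 * 0.951 = 208
60–79: 1446 * 0.948 = 1371
80+: 550 * 0.915 + 1016 * 0.674 = 503 + 685 = 1188
End of period: [93, 616, 208, 1371, 1188]
Period 3.
Births: 616 * 0.425 = 262
20–39: 93 * 0.954 = 89
40–59: 616 * 0.951 = 586
60–79: 208 * 0.948 = 197
80+: 1371 * 0.915 + 1188 * 0.674 = 1254 + 801 = 2055
End of period: [262, 89, 586, 197, 2055]
Period 4.
Births: 89 * 0.425 = 38
20–39: 262 * 0.954 = 250
40–59: 89 * 0.951 = 85
60–79: 586 * 0.948 = 556
80+: 197 * 0.915 + 2055 * 0.674 = 180 + 1385 = 1565
End of period: [38, 250, 85, 556, 1565]

38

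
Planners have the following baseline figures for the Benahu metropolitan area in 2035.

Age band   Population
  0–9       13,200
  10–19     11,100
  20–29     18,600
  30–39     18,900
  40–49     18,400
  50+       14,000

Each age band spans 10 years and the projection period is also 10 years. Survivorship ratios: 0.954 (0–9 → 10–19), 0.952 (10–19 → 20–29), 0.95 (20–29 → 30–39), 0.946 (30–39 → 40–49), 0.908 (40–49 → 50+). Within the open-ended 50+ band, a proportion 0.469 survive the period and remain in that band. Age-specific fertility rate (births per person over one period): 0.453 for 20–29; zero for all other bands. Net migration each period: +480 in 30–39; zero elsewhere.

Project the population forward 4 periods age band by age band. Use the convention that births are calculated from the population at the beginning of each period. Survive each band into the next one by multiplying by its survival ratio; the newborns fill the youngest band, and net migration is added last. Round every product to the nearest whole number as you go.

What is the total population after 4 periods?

54292

Let group 1 be 0–9 through group 6 = 50+.
Period 1:
Births: 18600 * 0.453 = 8426
Group 2: 13200 * 0.954 = 12593
Group 3: 11100 * 0.952 = 10567
Group 4: 18600 * 0.95 = 17670
Group 5: 18900 * 0.946 = 17879
Group 6: 18400 * 0.908 + 14000 * 0.469 = 16707 + 6566 = 23273
Net migration: Group 4 + 480 → 18150
→ [8426, 12593, 10567, 18150, 17879, 23273]
Period 2:
Births: 10567 * 0.453 = 4787
Group 2: 8426 * 0.954 = 8038
Group 3: 12593 * 0.952 = 11989
Group 4: 10567 * 0.95 = 10039
Group 5: 18150 * 0.946 = 17170
Group 6: 17879 * 0.908 + 23273 * 0.469 = 16234 + 10915 = 27149
Net migration: Group 4 + 480 → 10519
→ [4787, 8038, 11989, 10519, 17170, 27149]
Period 3:
Births: 11989 * 0.453 = 5431
Group 2: 4787 * 0.954 = 4567
Group 3: 8038 * 0.952 = 7652
Group 4: 11989 * 0.95 = 11390
Group 5: 10519 * 0.946 = 9951
Group 6: 17170 * 0.908 + 27149 * 0.469 = 15590 + 12733 = 28323
Net migration: Group 4 + 480 → 11870
→ [5431, 4567, 7652, 11870, 9951, 28323]
Period 4:
Births: 7652 * 0.453 = 3466
Group 2: 5431 * 0.954 = 5181
Group 3: 4567 * 0.952 = 4348
Group 4: 7652 * 0.95 = 7269
Group 5: 11870 * 0.946 = 11229
Group 6: 9951 * 0.908 + 28323 * 0.469 = 9036 + 13283 = 22319
Net migration: Group 4 + 480 → 7749
→ [3466, 5181, 4348, 7749, 11229, 22319]
Total after period 4: 3466 + 5181 + 4348 + 7749 + 11229 + 22319 = 54292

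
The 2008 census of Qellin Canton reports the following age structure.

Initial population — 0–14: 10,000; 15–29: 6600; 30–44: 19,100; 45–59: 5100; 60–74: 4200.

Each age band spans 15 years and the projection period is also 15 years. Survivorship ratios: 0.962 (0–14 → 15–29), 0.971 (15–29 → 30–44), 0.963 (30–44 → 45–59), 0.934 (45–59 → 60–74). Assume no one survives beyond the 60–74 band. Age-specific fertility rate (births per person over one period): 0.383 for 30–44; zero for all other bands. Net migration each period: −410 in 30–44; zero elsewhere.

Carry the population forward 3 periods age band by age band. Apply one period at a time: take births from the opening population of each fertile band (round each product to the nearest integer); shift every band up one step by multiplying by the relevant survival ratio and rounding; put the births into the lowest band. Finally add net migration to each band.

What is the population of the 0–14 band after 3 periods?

3421

— Period 1 —
Births: 19100 × 0.383 = 7315
15–29: 10000 × 0.962 = 9620
30–44: 6600 × 0.971 = 6409
45–59: 19100 × 0.963 = 18393
60–74: 5100 × 0.934 = 4763
Net migration: 30–44 − 410 → 5999
→ [7315, 9620, 5999, 18393, 4763]
— Period 2 —
Births: 5999 × 0.383 = 2298
15–29: 7315 × 0.962 = 7037
30–44: 9620 × 0.971 = 9341
45–59: 5999 × 0.963 = 5777
60–74: 18393 × 0.934 = 17179
Net migration: 30–44 − 410 → 8931
→ [2298, 7037, 8931, 5777, 17179]
— Period 3 —
Births: 8931 × 0.383 = 3421
15–29: 2298 × 0.962 = 2211
30–44: 7037 × 0.971 = 6833
45–59: 8931 × 0.963 = 8601
60–74: 5777 × 0.934 = 5396
Net migration: 30–44 − 410 → 6423
→ [3421, 2211, 6423, 8601, 5396]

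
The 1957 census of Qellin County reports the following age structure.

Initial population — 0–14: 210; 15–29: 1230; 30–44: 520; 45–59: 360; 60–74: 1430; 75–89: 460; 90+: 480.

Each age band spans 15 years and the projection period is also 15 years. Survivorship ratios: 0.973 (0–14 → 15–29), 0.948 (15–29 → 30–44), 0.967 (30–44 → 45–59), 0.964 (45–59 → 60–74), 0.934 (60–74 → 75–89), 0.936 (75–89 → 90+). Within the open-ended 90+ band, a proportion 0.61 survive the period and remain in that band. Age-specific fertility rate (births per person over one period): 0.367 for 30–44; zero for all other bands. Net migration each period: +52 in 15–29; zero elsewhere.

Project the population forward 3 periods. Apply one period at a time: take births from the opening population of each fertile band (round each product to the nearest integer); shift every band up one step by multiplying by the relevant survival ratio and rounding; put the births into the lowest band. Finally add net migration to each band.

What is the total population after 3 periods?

(Bands numbered youngest = 1 to oldest = 7.)
After projecting period 1:
Births: 520 × 0.367 = 191
Band 2: 210 × 0.973 = 204
Band 3: 1230 × 0.948 = 1166
Band 4: 520 × 0.967 = 503
Band 5: 360 × 0.964 = 347
Band 6: 1430 × 0.934 = 1336
Band 7: 460 × 0.936 + 480 × 0.61 = 431 + 293 = 724
Net migration: Band 2 + 52 → 256
End of period: [191, 256, 1166, 503, 347, 1336, 724]
After projecting period 2:
Births: 1166 × 0.367 = 428
Band 2: 191 × 0.973 = 186
Band 3: 256 × 0.948 = 243
Band 4: 1166 × 0.967 = 1128
Band 5: 503 × 0.964 = 485
Band 6: 347 × 0.934 = 324
Band 7: 1336 × 0.936 + 724 × 0.61 = 1250 + 442 = 1692
Net migration: Band 2 + 52 → 238
End of period: [428, 238, 243, 1128, 485, 324, 1692]
After projecting period 3:
Births: 243 × 0.367 = 89
Band 2: 428 × 0.973 = 416
Band 3: 238 × 0.948 = 226
Band 4: 243 × 0.967 = 235
Band 5: 1128 × 0.964 = 1087
Band 6: 485 × 0.934 = 453
Band 7: 324 × 0.936 + 1692 × 0.61 = 303 + 1032 = 1335
Net migration: Band 2 + 52 → 468
End of period: [89, 468, 226, 235, 1087, 453, 1335]
Total after period 3: 89 + 468 + 226 + 235 + 1087 + 453 + 1335 = 3893

3893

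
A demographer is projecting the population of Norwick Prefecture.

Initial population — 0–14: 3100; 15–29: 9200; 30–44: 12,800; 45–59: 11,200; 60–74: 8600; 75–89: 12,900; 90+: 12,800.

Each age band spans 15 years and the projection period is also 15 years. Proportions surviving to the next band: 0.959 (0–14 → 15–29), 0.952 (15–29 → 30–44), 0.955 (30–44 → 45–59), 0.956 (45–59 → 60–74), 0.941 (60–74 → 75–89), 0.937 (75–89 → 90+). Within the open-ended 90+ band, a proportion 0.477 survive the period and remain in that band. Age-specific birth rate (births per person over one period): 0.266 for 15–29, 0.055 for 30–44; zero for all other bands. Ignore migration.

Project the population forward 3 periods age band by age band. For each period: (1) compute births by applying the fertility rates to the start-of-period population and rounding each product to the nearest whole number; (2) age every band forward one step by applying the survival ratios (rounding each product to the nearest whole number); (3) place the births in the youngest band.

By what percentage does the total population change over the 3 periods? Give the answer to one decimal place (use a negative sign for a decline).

-37.7

— Period 1 —
Births: 9200 × 0.266 = 2447 ; 12800 × 0.055 = 704 — total 3151
15–29: 3100 × 0.959 = 2973
30–44: 9200 × 0.952 = 8758
45–59: 12800 × 0.955 = 12224
60–74: 11200 × 0.956 = 10707
75–89: 8600 × 0.941 = 8093
90+: 12900 × 0.937 + 12800 × 0.477 = 12087 + 6106 = 18193
Population now: 0–14=3151, 15–29=2973, 30–44=8758, 45–59=12224, 60–74=10707, 75–89=8093, 90+=18193
— Period 2 —
Births: 2973 × 0.266 = 791 ; 8758 × 0.055 = 482 — total 1273
15–29: 3151 × 0.959 = 3022
30–44: 2973 × 0.952 = 2830
45–59: 8758 × 0.955 = 8364
60–74: 12224 × 0.956 = 11686
75–89: 10707 × 0.941 = 10075
90+: 8093 × 0.937 + 18193 × 0.477 = 7583 + 8678 = 16261
Population now: 0–14=1273, 15–29=3022, 30–44=2830, 45–59=8364, 60–74=11686, 75–89=10075, 90+=16261
— Period 3 —
Births: 3022 × 0.266 = 804 ; 2830 × 0.055 = 156 — total 960
15–29: 1273 × 0.959 = 1221
30–44: 3022 × 0.952 = 2877
45–59: 2830 × 0.955 = 2703
60–74: 8364 × 0.956 = 7996
75–89: 11686 × 0.941 = 10997
90+: 10075 × 0.937 + 16261 × 0.477 = 9440 + 7756 = 17196
Population now: 0–14=960, 15–29=1221, 30–44=2877, 45–59=2703, 60–74=7996, 75–89=10997, 90+=17196
Total: 70600 → 43950; change = -26650; percentage change = -37.7%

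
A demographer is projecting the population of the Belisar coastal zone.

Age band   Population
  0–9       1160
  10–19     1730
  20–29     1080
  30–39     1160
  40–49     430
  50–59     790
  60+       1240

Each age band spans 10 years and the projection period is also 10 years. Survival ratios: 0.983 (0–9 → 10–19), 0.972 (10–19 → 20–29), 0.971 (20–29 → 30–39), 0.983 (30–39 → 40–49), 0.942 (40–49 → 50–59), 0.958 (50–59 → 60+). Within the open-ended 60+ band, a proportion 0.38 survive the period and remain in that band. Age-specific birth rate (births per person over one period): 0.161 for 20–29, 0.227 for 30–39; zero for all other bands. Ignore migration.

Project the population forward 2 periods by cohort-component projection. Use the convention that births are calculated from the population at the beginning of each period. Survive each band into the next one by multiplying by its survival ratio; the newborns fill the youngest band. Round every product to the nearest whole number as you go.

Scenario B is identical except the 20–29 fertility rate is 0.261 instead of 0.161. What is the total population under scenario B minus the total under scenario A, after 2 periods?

Period 1:
Births: 1080 × 0.161 = 174  |  1160 × 0.227 = 263 ⇒ total 437
10–19: 1160 × 0.983 = 1140
20–29: 1730 × 0.972 = 1682
30–39: 1080 × 0.971 = 1049
40–49: 1160 × 0.983 = 1140
50–59: 430 × 0.942 = 405
60+: 790 × 0.958 + 1240 × 0.38 = 757 + 471 = 1228
End of period: [437, 1140, 1682, 1049, 1140, 405, 1228]
Period 2:
Births: 1682 × 0.161 = 271  |  1049 × 0.227 = 238 ⇒ total 509
10–19: 437 × 0.983 = 430
20–29: 1140 × 0.972 = 1108
30–39: 1682 × 0.971 = 1633
40–49: 1049 × 0.983 = 1031
50–59: 1140 × 0.942 = 1074
60+: 405 × 0.958 + 1228 × 0.38 = 388 + 467 = 855
End of period: [509, 430, 1108, 1633, 1031, 1074, 855]
Scenario A total after 2 periods: 6640
Scenario B projection —
Period 1:
Births: 1080 × 0.261 = 282  |  1160 × 0.227 = 263 ⇒ total 545
10–19: 1160 × 0.983 = 1140
20–29: 1730 × 0.972 = 1682
30–39: 1080 × 0.971 = 1049
40–49: 1160 × 0.983 = 1140
50–59: 430 × 0.942 = 405
60+: 790 × 0.958 + 1240 × 0.38 = 757 + 471 = 1228
End of period: [545, 1140, 1682, 1049, 1140, 405, 1228]
Period 2:
Births: 1682 × 0.261 = 439  |  1049 × 0.227 = 238 ⇒ total 677
10–19: 545 × 0.983 = 536
20–29: 1140 × 0.972 = 1108
30–39: 1682 × 0.971 = 1633
40–49: 1049 × 0.983 = 1031
50–59: 1140 × 0.942 = 1074
60+: 405 × 0.958 + 1228 × 0.38 = 388 + 467 = 855
End of period: [677, 536, 1108, 1633, 1031, 1074, 855]
Scenario B total after 2 periods: 6914
Difference B − A = 6914 − 6640 = 274

274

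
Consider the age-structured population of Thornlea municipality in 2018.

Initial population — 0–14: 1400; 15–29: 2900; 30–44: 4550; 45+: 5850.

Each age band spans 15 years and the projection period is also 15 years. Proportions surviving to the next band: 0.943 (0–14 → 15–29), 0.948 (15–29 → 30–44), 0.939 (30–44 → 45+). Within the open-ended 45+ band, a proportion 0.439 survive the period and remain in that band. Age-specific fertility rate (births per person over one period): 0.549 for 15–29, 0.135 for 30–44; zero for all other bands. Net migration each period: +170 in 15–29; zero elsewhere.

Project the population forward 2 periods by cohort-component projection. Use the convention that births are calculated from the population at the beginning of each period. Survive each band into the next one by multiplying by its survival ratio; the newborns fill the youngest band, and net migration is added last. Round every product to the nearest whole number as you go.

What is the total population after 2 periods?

(Bands numbered youngest = 1 to oldest = 4.)
After projecting period 1:
Births: 2900 * 0.549 = 1592 ; 4550 * 0.135 = 614 ⇒ total 2206
Band 2: 1400 * 0.943 = 1320
Band 3: 2900 * 0.948 = 2749
Band 4: 4550 * 0.939 + 5850 * 0.439 = 4272 + 2568 = 6840
Net migration: Band 2 + 170 → 1490
Giving 2206 / 1490 / 2749 / 6840.
After projecting period 2:
Births: 1490 * 0.549 = 818 ; 2749 * 0.135 = 371 ⇒ total 1189
Band 2: 2206 * 0.943 = 2080
Band 3: 1490 * 0.948 = 1413
Band 4: 2749 * 0.939 + 6840 * 0.439 = 2581 + 3003 = 5584
Net migration: Band 2 + 170 → 2250
Giving 1189 / 2250 / 1413 / 5584.
Total after period 2: 1189 + 2250 + 1413 + 5584 = 10436

10436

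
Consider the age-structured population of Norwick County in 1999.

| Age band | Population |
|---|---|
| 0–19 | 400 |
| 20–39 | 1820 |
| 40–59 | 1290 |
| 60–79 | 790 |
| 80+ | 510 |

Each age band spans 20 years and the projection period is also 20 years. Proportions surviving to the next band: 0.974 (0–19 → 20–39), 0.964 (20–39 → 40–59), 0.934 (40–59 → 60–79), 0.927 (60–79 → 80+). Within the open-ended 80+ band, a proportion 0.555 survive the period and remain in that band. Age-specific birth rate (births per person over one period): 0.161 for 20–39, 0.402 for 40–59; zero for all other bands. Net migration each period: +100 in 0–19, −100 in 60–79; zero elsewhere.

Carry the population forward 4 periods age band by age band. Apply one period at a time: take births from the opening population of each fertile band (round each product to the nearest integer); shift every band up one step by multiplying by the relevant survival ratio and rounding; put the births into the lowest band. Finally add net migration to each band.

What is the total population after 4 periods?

3992

Let group 1 be 0–19 through group 5 = 80+.
— Period 1 —
Births: 1820 × 0.161 = 293 ; 1290 × 0.402 = 519 → 812
Group 2: 400 × 0.974 = 390
Group 3: 1820 × 0.964 = 1754
Group 4: 1290 × 0.934 = 1205
Group 5: 790 × 0.927 + 510 × 0.555 = 732 + 283 = 1015
Net migration: Group 1 + 100 → 912; Group 4 − 100 → 1105
→ [912, 390, 1754, 1105, 1015]
— Period 2 —
Births: 390 × 0.161 = 63 ; 1754 × 0.402 = 705 → 768
Group 2: 912 × 0.974 = 888
Group 3: 390 × 0.964 = 376
Group 4: 1754 × 0.934 = 1638
Group 5: 1105 × 0.927 + 1015 × 0.555 = 1024 + 563 = 1587
Net migration: Group 1 + 100 → 868; Group 4 − 100 → 1538
→ [868, 888, 376, 1538, 1587]
— Period 3 —
Births: 888 × 0.161 = 143 ; 376 × 0.402 = 151 → 294
Group 2: 868 × 0.974 = 845
Group 3: 888 × 0.964 = 856
Group 4: 376 × 0.934 = 351
Group 5: 1538 × 0.927 + 1587 × 0.555 = 1426 + 881 = 2307
Net migration: Group 1 + 100 → 394; Group 4 − 100 → 251
→ [394, 845, 856, 251, 2307]
— Period 4 —
Births: 845 × 0.161 = 136 ; 856 × 0.402 = 344 → 480
Group 2: 394 × 0.974 = 384
Group 3: 845 × 0.964 = 815
Group 4: 856 × 0.934 = 800
Group 5: 251 × 0.927 + 2307 × 0.555 = 233 + 1280 = 1513
Net migration: Group 1 + 100 → 580; Group 4 − 100 → 700
→ [580, 384, 815, 700, 1513]
Total after period 4: 580 + 384 + 815 + 700 + 1513 = 3992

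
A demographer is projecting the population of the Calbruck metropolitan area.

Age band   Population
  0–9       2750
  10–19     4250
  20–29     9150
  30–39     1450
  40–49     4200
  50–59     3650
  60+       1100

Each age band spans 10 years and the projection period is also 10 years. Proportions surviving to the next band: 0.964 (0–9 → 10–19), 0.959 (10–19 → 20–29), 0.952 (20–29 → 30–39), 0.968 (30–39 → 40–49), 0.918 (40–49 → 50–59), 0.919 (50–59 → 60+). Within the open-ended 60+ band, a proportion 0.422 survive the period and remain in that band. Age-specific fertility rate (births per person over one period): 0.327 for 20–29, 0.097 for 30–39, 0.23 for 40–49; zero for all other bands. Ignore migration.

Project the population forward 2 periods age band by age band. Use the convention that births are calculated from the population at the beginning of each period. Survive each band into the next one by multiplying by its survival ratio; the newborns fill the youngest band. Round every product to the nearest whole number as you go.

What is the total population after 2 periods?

[period 1]
Births: 9150 × 0.327 = 2992, 1450 × 0.097 = 141, 4200 × 0.23 = 966 → 4099
10–19: 2750 × 0.964 = 2651
20–29: 4250 × 0.959 = 4076
30–39: 9150 × 0.952 = 8711
40–49: 1450 × 0.968 = 1404
50–59: 4200 × 0.918 = 3856
60+: 3650 × 0.919 + 1100 × 0.422 = 3354 + 464 = 3818
End of period: [4099, 2651, 4076, 8711, 1404, 3856, 3818]
[period 2]
Births: 4076 × 0.327 = 1333, 8711 × 0.097 = 845, 1404 × 0.23 = 323 → 2501
10–19: 4099 × 0.964 = 3951
20–29: 2651 × 0.959 = 2542
30–39: 4076 × 0.952 = 3880
40–49: 8711 × 0.968 = 8432
50–59: 1404 × 0.918 = 1289
60+: 3856 × 0.919 + 3818 × 0.422 = 3544 + 1611 = 5155
End of period: [2501, 3951, 2542, 3880, 8432, 1289, 5155]
Total after period 2: 2501 + 3951 + 2542 + 3880 + 8432 + 1289 + 5155 = 27750

27750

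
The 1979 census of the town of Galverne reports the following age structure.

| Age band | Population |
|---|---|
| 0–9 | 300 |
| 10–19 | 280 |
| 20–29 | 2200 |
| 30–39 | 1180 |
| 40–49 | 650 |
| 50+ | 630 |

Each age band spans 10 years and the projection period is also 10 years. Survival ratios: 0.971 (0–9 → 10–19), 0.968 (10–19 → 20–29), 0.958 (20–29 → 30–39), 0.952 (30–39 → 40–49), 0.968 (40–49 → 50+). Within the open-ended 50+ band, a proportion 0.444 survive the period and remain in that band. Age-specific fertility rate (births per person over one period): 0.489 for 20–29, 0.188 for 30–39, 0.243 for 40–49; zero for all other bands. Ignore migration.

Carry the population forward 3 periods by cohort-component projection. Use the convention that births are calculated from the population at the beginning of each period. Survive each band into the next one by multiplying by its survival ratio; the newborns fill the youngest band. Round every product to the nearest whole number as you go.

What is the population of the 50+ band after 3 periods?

— Period 1 —
Births: 2200 × 0.489 = 1076  |  1180 × 0.188 = 222  |  650 × 0.243 = 158 ⇒ total 1456
10–19: 300 × 0.971 = 291
20–29: 280 × 0.968 = 271
30–39: 2200 × 0.958 = 2108
40–49: 1180 × 0.952 = 1123
50+: 650 × 0.968 + 630 × 0.444 = 629 + 280 = 909
→ [1456, 291, 271, 2108, 1123, 909]
— Period 2 —
Births: 271 × 0.489 = 133  |  2108 × 0.188 = 396  |  1123 × 0.243 = 273 ⇒ total 802
10–19: 1456 × 0.971 = 1414
20–29: 291 × 0.968 = 282
30–39: 271 × 0.958 = 260
40–49: 2108 × 0.952 = 2007
50+: 1123 × 0.968 + 909 × 0.444 = 1087 + 404 = 1491
→ [802, 1414, 282, 260, 2007, 1491]
— Period 3 —
Births: 282 × 0.489 = 138  |  260 × 0.188 = 49  |  2007 × 0.243 = 488 ⇒ total 675
10–19: 802 × 0.971 = 779
20–29: 1414 × 0.968 = 1369
30–39: 282 × 0.958 = 270
40–49: 260 × 0.952 = 248
50+: 2007 × 0.968 + 1491 × 0.444 = 1943 + 662 = 2605
→ [675, 779, 1369, 270, 248, 2605]

2605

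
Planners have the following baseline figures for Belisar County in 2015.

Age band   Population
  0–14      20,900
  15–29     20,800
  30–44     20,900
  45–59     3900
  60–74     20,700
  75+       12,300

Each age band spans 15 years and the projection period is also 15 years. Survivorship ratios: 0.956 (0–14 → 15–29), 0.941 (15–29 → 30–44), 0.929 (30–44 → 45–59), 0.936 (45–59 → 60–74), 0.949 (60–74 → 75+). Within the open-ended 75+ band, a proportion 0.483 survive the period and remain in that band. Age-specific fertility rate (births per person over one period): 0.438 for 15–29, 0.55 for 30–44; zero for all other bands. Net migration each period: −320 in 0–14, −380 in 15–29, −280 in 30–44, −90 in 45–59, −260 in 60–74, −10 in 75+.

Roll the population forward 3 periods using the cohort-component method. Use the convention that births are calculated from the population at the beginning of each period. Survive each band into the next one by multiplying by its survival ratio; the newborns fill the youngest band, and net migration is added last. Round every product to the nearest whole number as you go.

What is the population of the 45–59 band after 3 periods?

(Groups numbered youngest = 1 to oldest = 6.)
Period 1.
Births: 20800 * 0.438 = 9110  |  20900 * 0.55 = 11495 ⇒ total 20605
Group 2: 20900 * 0.956 = 19980
Group 3: 20800 * 0.941 = 19573
Group 4: 20900 * 0.929 = 19416
Group 5: 3900 * 0.936 = 3650
Group 6: 20700 * 0.949 + 12300 * 0.483 = 19644 + 5941 = 25585
Net migration: Group 1 − 320 → 20285; Group 2 − 380 → 19600; Group 3 − 280 → 19293; Group 4 − 90 → 19326; Group 5 − 260 → 3390; Group 6 − 10 → 25575
Population now: 0–14=20285, 15–29=19600, 30–44=19293, 45–59=19326, 60–74=3390, 75+=25575
Period 2.
Births: 19600 * 0.438 = 8585  |  19293 * 0.55 = 10611 ⇒ total 19196
Group 2: 20285 * 0.956 = 19392
Group 3: 19600 * 0.941 = 18444
Group 4: 19293 * 0.929 = 17923
Group 5: 19326 * 0.936 = 18089
Group 6: 3390 * 0.949 + 25575 * 0.483 = 3217 + 12353 = 15570
Net migration: Group 1 − 320 → 18876; Group 2 − 380 → 19012; Group 3 − 280 → 18164; Group 4 − 90 → 17833; Group 5 − 260 → 17829; Group 6 − 10 → 15560
Population now: 0–14=18876, 15–29=19012, 30–44=18164, 45–59=17833, 60–74=17829, 75+=15560
Period 3.
Births: 19012 * 0.438 = 8327  |  18164 * 0.55 = 9990 ⇒ total 18317
Group 2: 18876 * 0.956 = 18045
Group 3: 19012 * 0.941 = 17890
Group 4: 18164 * 0.929 = 16874
Group 5: 17833 * 0.936 = 16692
Group 6: 17829 * 0.949 + 15560 * 0.483 = 16920 + 7515 = 24435
Net migration: Group 1 − 320 → 17997; Group 2 − 380 → 17665; Group 3 − 280 → 17610; Group 4 − 90 → 16784; Group 5 − 260 → 16432; Group 6 − 10 → 24425
Population now: 0–14=17997, 15–29=17665, 30–44=17610, 45–59=16784, 60–74=16432, 75+=24425

16784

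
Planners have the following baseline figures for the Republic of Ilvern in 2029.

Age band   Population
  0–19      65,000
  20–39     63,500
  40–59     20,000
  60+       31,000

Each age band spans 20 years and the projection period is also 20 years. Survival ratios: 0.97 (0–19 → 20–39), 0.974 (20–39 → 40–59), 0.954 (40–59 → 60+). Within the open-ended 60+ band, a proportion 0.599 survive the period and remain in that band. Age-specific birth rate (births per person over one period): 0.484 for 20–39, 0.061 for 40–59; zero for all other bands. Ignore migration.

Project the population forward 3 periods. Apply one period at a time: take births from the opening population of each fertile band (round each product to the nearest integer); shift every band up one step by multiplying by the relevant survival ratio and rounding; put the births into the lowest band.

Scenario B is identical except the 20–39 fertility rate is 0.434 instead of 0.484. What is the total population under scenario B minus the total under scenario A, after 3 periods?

-8942

(Bands numbered youngest = 1 to oldest = 4.)
— Period 1 —
Births: 63500 * 0.484 = 30734 ; 20000 * 0.061 = 1220 — total 31954
Band 2: 65000 * 0.97 = 63050
Band 3: 63500 * 0.974 = 61849
Band 4: 20000 * 0.954 + 31000 * 0.599 = 19080 + 18569 = 37649
Population now: 0–19=31954, 20–39=63050, 40–59=61849, 60+=37649
— Period 2 —
Births: 63050 * 0.484 = 30516 ; 61849 * 0.061 = 3773 — total 34289
Band 2: 31954 * 0.97 = 30995
Band 3: 63050 * 0.974 = 61411
Band 4: 61849 * 0.954 + 37649 * 0.599 = 59004 + 22552 = 81556
Population now: 0–19=34289, 20–39=30995, 40–59=61411, 60+=81556
— Period 3 —
Births: 30995 * 0.484 = 15002 ; 61411 * 0.061 = 3746 — total 18748
Band 2: 34289 * 0.97 = 33260
Band 3: 30995 * 0.974 = 30189
Band 4: 61411 * 0.954 + 81556 * 0.599 = 58586 + 48852 = 107438
Population now: 0–19=18748, 20–39=33260, 40–59=30189, 60+=107438
Scenario A total after 3 periods: 189635
Scenario B projection —
— Period 1 —
Births: 63500 * 0.434 = 27559 ; 20000 * 0.061 = 1220 — total 28779
Band 2: 65000 * 0.97 = 63050
Band 3: 63500 * 0.974 = 61849
Band 4: 20000 * 0.954 + 31000 * 0.599 = 19080 + 18569 = 37649
Population now: 0–19=28779, 20–39=63050, 40–59=61849, 60+=37649
— Period 2 —
Births: 63050 * 0.434 = 27364 ; 61849 * 0.061 = 3773 — total 31137
Band 2: 28779 * 0.97 = 27916
Band 3: 63050 * 0.974 = 61411
Band 4: 61849 * 0.954 + 37649 * 0.599 = 59004 + 22552 = 81556
Population now: 0–19=31137, 20–39=27916, 40–59=61411, 60+=81556
— Period 3 —
Births: 27916 * 0.434 = 12116 ; 61411 * 0.061 = 3746 — total 15862
Band 2: 31137 * 0.97 = 30203
Band 3: 27916 * 0.974 = 27190
Band 4: 61411 * 0.954 + 81556 * 0.599 = 58586 + 48852 = 107438
Population now: 0–19=15862, 20–39=30203, 40–59=27190, 60+=107438
Scenario B total after 3 periods: 180693
Difference B − A = 180693 − 189635 = -8942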